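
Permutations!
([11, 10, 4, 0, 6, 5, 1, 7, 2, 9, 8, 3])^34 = (0 11 3)(1 4 8)(2 10 6)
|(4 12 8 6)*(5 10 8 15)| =|(4 12 15 5 10 8 6)| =7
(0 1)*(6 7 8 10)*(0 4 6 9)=[1, 4, 2, 3, 6, 5, 7, 8, 10, 0, 9]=(0 1 4 6 7 8 10 9)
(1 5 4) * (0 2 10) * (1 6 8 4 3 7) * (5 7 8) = (0 2 10)(1 7)(3 8 4 6 5) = [2, 7, 10, 8, 6, 3, 5, 1, 4, 9, 0]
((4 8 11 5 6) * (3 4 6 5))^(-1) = ((3 4 8 11))^(-1) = (3 11 8 4)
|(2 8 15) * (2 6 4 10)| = |(2 8 15 6 4 10)| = 6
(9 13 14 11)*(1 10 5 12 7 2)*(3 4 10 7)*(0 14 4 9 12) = [14, 7, 1, 9, 10, 0, 6, 2, 8, 13, 5, 12, 3, 4, 11] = (0 14 11 12 3 9 13 4 10 5)(1 7 2)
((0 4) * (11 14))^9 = ((0 4)(11 14))^9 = (0 4)(11 14)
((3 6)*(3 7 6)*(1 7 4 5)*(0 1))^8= (0 7 4)(1 6 5)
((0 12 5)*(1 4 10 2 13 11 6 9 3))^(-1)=((0 12 5)(1 4 10 2 13 11 6 9 3))^(-1)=(0 5 12)(1 3 9 6 11 13 2 10 4)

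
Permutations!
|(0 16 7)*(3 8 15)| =3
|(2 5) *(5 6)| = 3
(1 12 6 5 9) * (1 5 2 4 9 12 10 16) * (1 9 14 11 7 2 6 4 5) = [0, 10, 5, 3, 14, 12, 6, 2, 8, 1, 16, 7, 4, 13, 11, 15, 9] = (1 10 16 9)(2 5 12 4 14 11 7)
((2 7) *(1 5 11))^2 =(1 11 5)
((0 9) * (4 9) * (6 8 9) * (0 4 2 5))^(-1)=((0 2 5)(4 6 8 9))^(-1)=(0 5 2)(4 9 8 6)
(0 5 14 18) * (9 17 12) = (0 5 14 18)(9 17 12) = [5, 1, 2, 3, 4, 14, 6, 7, 8, 17, 10, 11, 9, 13, 18, 15, 16, 12, 0]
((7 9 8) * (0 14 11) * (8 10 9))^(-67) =((0 14 11)(7 8)(9 10))^(-67) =(0 11 14)(7 8)(9 10)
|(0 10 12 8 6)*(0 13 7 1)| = |(0 10 12 8 6 13 7 1)| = 8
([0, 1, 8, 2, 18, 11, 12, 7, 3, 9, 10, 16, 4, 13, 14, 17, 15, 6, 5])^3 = (4 11 17)(5 15 12)(6 18 16)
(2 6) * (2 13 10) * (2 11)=[0, 1, 6, 3, 4, 5, 13, 7, 8, 9, 11, 2, 12, 10]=(2 6 13 10 11)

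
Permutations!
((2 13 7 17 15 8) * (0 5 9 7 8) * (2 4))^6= (17)(2 8)(4 13)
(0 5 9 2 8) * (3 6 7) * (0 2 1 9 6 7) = [5, 9, 8, 7, 4, 6, 0, 3, 2, 1] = (0 5 6)(1 9)(2 8)(3 7)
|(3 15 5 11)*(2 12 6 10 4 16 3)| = 10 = |(2 12 6 10 4 16 3 15 5 11)|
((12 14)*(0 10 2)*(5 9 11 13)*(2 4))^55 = ((0 10 4 2)(5 9 11 13)(12 14))^55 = (0 2 4 10)(5 13 11 9)(12 14)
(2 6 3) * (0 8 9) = (0 8 9)(2 6 3) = [8, 1, 6, 2, 4, 5, 3, 7, 9, 0]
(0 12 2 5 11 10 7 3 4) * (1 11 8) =(0 12 2 5 8 1 11 10 7 3 4) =[12, 11, 5, 4, 0, 8, 6, 3, 1, 9, 7, 10, 2]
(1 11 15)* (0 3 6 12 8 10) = [3, 11, 2, 6, 4, 5, 12, 7, 10, 9, 0, 15, 8, 13, 14, 1] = (0 3 6 12 8 10)(1 11 15)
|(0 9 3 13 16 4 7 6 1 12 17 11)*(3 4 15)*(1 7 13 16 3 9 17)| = 6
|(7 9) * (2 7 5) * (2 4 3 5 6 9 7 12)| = 6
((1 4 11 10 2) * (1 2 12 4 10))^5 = (12)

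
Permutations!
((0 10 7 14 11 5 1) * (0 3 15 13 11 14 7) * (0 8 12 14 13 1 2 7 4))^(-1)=((0 10 8 12 14 13 11 5 2 7 4)(1 3 15))^(-1)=(0 4 7 2 5 11 13 14 12 8 10)(1 15 3)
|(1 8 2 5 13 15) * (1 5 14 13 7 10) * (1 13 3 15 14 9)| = 28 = |(1 8 2 9)(3 15 5 7 10 13 14)|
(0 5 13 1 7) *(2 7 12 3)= [5, 12, 7, 2, 4, 13, 6, 0, 8, 9, 10, 11, 3, 1]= (0 5 13 1 12 3 2 7)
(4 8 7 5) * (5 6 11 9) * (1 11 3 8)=(1 11 9 5 4)(3 8 7 6)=[0, 11, 2, 8, 1, 4, 3, 6, 7, 5, 10, 9]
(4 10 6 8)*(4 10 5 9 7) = (4 5 9 7)(6 8 10) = [0, 1, 2, 3, 5, 9, 8, 4, 10, 7, 6]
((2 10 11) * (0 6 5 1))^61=((0 6 5 1)(2 10 11))^61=(0 6 5 1)(2 10 11)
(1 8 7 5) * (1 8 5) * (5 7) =[0, 7, 2, 3, 4, 8, 6, 1, 5] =(1 7)(5 8)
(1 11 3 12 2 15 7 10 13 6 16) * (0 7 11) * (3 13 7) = (0 3 12 2 15 11 13 6 16 1)(7 10) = [3, 0, 15, 12, 4, 5, 16, 10, 8, 9, 7, 13, 2, 6, 14, 11, 1]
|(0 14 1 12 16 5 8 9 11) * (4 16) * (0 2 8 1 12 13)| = |(0 14 12 4 16 5 1 13)(2 8 9 11)| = 8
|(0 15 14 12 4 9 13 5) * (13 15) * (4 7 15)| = |(0 13 5)(4 9)(7 15 14 12)| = 12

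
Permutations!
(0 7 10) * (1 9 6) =[7, 9, 2, 3, 4, 5, 1, 10, 8, 6, 0] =(0 7 10)(1 9 6)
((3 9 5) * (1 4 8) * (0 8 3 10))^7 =((0 8 1 4 3 9 5 10))^7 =(0 10 5 9 3 4 1 8)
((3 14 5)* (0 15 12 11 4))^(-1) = (0 4 11 12 15)(3 5 14)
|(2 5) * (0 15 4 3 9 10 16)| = |(0 15 4 3 9 10 16)(2 5)| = 14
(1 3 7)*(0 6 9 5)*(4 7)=(0 6 9 5)(1 3 4 7)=[6, 3, 2, 4, 7, 0, 9, 1, 8, 5]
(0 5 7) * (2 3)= (0 5 7)(2 3)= [5, 1, 3, 2, 4, 7, 6, 0]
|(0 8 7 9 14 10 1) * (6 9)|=|(0 8 7 6 9 14 10 1)|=8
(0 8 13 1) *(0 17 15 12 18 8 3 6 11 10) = (0 3 6 11 10)(1 17 15 12 18 8 13) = [3, 17, 2, 6, 4, 5, 11, 7, 13, 9, 0, 10, 18, 1, 14, 12, 16, 15, 8]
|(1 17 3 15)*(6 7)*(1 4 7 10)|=8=|(1 17 3 15 4 7 6 10)|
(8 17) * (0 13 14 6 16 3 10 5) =(0 13 14 6 16 3 10 5)(8 17) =[13, 1, 2, 10, 4, 0, 16, 7, 17, 9, 5, 11, 12, 14, 6, 15, 3, 8]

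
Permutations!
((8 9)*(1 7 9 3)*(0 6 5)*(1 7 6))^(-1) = (0 5 6 1)(3 8 9 7)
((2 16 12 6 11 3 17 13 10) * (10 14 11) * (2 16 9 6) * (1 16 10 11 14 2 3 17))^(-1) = (1 3 12 16)(2 13 17 11 6 9)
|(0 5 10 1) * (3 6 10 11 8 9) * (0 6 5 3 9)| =|(0 3 5 11 8)(1 6 10)| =15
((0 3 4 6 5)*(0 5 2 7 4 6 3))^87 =(2 4 6 7 3) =((2 7 4 3 6))^87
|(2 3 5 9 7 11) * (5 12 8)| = 8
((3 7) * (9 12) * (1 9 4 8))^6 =(1 9 12 4 8)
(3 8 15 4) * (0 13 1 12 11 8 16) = [13, 12, 2, 16, 3, 5, 6, 7, 15, 9, 10, 8, 11, 1, 14, 4, 0] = (0 13 1 12 11 8 15 4 3 16)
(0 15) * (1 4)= (0 15)(1 4)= [15, 4, 2, 3, 1, 5, 6, 7, 8, 9, 10, 11, 12, 13, 14, 0]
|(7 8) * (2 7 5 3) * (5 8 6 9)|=|(2 7 6 9 5 3)|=6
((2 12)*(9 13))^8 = ((2 12)(9 13))^8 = (13)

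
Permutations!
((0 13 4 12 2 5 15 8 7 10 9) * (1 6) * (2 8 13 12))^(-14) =(0 10 8)(2 5 15 13 4)(7 12 9)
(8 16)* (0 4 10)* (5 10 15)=(0 4 15 5 10)(8 16)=[4, 1, 2, 3, 15, 10, 6, 7, 16, 9, 0, 11, 12, 13, 14, 5, 8]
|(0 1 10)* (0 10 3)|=3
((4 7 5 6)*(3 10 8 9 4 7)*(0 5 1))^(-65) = ((0 5 6 7 1)(3 10 8 9 4))^(-65) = (10)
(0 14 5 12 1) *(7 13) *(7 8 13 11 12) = (0 14 5 7 11 12 1)(8 13) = [14, 0, 2, 3, 4, 7, 6, 11, 13, 9, 10, 12, 1, 8, 5]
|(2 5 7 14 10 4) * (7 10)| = 4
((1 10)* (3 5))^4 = ((1 10)(3 5))^4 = (10)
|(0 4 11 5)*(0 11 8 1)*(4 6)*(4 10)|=6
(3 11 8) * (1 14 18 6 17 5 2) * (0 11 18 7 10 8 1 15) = (0 11 1 14 7 10 8 3 18 6 17 5 2 15) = [11, 14, 15, 18, 4, 2, 17, 10, 3, 9, 8, 1, 12, 13, 7, 0, 16, 5, 6]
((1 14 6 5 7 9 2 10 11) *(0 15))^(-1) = (0 15)(1 11 10 2 9 7 5 6 14)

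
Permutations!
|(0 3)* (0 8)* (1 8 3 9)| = |(0 9 1 8)| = 4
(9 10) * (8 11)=[0, 1, 2, 3, 4, 5, 6, 7, 11, 10, 9, 8]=(8 11)(9 10)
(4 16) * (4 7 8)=(4 16 7 8)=[0, 1, 2, 3, 16, 5, 6, 8, 4, 9, 10, 11, 12, 13, 14, 15, 7]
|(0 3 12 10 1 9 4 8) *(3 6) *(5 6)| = |(0 5 6 3 12 10 1 9 4 8)| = 10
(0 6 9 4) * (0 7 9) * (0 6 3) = (0 3)(4 7 9) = [3, 1, 2, 0, 7, 5, 6, 9, 8, 4]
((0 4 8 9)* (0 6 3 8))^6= (3 9)(6 8)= ((0 4)(3 8 9 6))^6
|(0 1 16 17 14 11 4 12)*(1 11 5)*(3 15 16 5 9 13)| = |(0 11 4 12)(1 5)(3 15 16 17 14 9 13)| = 28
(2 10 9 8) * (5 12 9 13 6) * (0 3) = (0 3)(2 10 13 6 5 12 9 8) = [3, 1, 10, 0, 4, 12, 5, 7, 2, 8, 13, 11, 9, 6]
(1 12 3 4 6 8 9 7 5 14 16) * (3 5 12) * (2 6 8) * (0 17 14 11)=(0 17 14 16 1 3 4 8 9 7 12 5 11)(2 6)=[17, 3, 6, 4, 8, 11, 2, 12, 9, 7, 10, 0, 5, 13, 16, 15, 1, 14]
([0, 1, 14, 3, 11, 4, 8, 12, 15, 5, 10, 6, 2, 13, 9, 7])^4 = (2 4 15 14 11 7 9 6 12 5 8)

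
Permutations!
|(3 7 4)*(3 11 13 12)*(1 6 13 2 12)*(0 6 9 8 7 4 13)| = |(0 6)(1 9 8 7 13)(2 12 3 4 11)| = 10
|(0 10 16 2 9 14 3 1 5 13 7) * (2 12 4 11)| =14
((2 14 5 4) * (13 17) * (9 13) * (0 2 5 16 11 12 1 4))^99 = (17)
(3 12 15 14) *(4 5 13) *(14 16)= (3 12 15 16 14)(4 5 13)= [0, 1, 2, 12, 5, 13, 6, 7, 8, 9, 10, 11, 15, 4, 3, 16, 14]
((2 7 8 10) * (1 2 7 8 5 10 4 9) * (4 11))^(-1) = (1 9 4 11 8 2)(5 7 10)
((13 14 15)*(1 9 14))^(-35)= (15)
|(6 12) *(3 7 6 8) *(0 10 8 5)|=8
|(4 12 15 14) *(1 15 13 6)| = |(1 15 14 4 12 13 6)| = 7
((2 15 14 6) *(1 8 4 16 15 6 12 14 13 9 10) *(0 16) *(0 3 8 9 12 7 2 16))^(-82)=(1 10 9)(2 14 13 16)(3 4 8)(6 7 12 15)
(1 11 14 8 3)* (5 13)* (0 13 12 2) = (0 13 5 12 2)(1 11 14 8 3) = [13, 11, 0, 1, 4, 12, 6, 7, 3, 9, 10, 14, 2, 5, 8]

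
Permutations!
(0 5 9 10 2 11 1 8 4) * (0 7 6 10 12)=[5, 8, 11, 3, 7, 9, 10, 6, 4, 12, 2, 1, 0]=(0 5 9 12)(1 8 4 7 6 10 2 11)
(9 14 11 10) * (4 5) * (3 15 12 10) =(3 15 12 10 9 14 11)(4 5) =[0, 1, 2, 15, 5, 4, 6, 7, 8, 14, 9, 3, 10, 13, 11, 12]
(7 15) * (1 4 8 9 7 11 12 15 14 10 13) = (1 4 8 9 7 14 10 13)(11 12 15) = [0, 4, 2, 3, 8, 5, 6, 14, 9, 7, 13, 12, 15, 1, 10, 11]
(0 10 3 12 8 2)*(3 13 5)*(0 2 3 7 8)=(0 10 13 5 7 8 3 12)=[10, 1, 2, 12, 4, 7, 6, 8, 3, 9, 13, 11, 0, 5]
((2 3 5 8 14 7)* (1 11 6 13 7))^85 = (1 2)(3 11)(5 6)(7 14)(8 13) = ((1 11 6 13 7 2 3 5 8 14))^85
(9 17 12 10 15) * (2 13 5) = [0, 1, 13, 3, 4, 2, 6, 7, 8, 17, 15, 11, 10, 5, 14, 9, 16, 12] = (2 13 5)(9 17 12 10 15)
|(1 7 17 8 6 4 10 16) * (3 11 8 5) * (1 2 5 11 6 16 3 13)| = 36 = |(1 7 17 11 8 16 2 5 13)(3 6 4 10)|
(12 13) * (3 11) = (3 11)(12 13) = [0, 1, 2, 11, 4, 5, 6, 7, 8, 9, 10, 3, 13, 12]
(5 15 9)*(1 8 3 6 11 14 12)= [0, 8, 2, 6, 4, 15, 11, 7, 3, 5, 10, 14, 1, 13, 12, 9]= (1 8 3 6 11 14 12)(5 15 9)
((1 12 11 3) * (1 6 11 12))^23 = (12)(3 11 6)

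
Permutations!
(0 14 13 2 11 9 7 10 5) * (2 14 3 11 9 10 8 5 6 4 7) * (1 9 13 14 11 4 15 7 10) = [3, 9, 13, 4, 10, 0, 15, 8, 5, 2, 6, 1, 12, 11, 14, 7] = (0 3 4 10 6 15 7 8 5)(1 9 2 13 11)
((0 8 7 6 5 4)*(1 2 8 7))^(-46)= ((0 7 6 5 4)(1 2 8))^(-46)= (0 4 5 6 7)(1 8 2)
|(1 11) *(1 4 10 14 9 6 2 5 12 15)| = |(1 11 4 10 14 9 6 2 5 12 15)| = 11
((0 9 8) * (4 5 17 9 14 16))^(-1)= ((0 14 16 4 5 17 9 8))^(-1)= (0 8 9 17 5 4 16 14)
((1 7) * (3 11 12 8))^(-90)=(3 12)(8 11)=((1 7)(3 11 12 8))^(-90)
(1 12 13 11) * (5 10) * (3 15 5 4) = (1 12 13 11)(3 15 5 10 4) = [0, 12, 2, 15, 3, 10, 6, 7, 8, 9, 4, 1, 13, 11, 14, 5]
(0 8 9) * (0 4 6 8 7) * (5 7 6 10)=(0 6 8 9 4 10 5 7)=[6, 1, 2, 3, 10, 7, 8, 0, 9, 4, 5]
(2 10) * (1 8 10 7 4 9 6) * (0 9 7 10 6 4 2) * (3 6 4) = [9, 8, 10, 6, 7, 5, 1, 2, 4, 3, 0] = (0 9 3 6 1 8 4 7 2 10)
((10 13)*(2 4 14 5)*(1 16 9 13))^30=((1 16 9 13 10)(2 4 14 5))^30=(16)(2 14)(4 5)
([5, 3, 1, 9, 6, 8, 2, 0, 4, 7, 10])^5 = [2, 5, 0, 8, 9, 1, 7, 6, 3, 4, 10]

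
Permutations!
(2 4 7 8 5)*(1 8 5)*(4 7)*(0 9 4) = (0 9 4)(1 8)(2 7 5) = [9, 8, 7, 3, 0, 2, 6, 5, 1, 4]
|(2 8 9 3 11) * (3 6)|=6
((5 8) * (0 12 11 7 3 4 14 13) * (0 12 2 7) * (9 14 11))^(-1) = (0 11 4 3 7 2)(5 8)(9 12 13 14)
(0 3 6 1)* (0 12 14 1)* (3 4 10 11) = (0 4 10 11 3 6)(1 12 14) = [4, 12, 2, 6, 10, 5, 0, 7, 8, 9, 11, 3, 14, 13, 1]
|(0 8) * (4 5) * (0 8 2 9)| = 6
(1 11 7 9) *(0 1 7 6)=(0 1 11 6)(7 9)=[1, 11, 2, 3, 4, 5, 0, 9, 8, 7, 10, 6]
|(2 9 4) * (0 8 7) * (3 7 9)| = 7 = |(0 8 9 4 2 3 7)|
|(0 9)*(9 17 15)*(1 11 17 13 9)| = 12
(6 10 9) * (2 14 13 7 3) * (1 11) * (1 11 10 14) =(1 10 9 6 14 13 7 3 2) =[0, 10, 1, 2, 4, 5, 14, 3, 8, 6, 9, 11, 12, 7, 13]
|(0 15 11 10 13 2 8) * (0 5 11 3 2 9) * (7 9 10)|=|(0 15 3 2 8 5 11 7 9)(10 13)|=18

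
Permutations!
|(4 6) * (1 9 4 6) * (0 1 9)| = |(0 1)(4 9)| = 2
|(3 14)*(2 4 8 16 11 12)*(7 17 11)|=|(2 4 8 16 7 17 11 12)(3 14)|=8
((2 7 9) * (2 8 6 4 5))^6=((2 7 9 8 6 4 5))^6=(2 5 4 6 8 9 7)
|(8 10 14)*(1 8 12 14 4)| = 4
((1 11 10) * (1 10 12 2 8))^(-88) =((1 11 12 2 8))^(-88) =(1 12 8 11 2)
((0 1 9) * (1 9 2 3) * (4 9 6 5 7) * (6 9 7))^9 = (0 9)(4 7)(5 6)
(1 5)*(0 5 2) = [5, 2, 0, 3, 4, 1] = (0 5 1 2)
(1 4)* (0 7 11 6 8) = (0 7 11 6 8)(1 4) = [7, 4, 2, 3, 1, 5, 8, 11, 0, 9, 10, 6]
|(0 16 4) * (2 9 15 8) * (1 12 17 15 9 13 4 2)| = |(0 16 2 13 4)(1 12 17 15 8)| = 5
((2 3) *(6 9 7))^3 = ((2 3)(6 9 7))^3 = (9)(2 3)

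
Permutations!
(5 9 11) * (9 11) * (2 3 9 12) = (2 3 9 12)(5 11) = [0, 1, 3, 9, 4, 11, 6, 7, 8, 12, 10, 5, 2]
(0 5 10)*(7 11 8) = (0 5 10)(7 11 8) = [5, 1, 2, 3, 4, 10, 6, 11, 7, 9, 0, 8]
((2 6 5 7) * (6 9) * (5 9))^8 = ((2 5 7)(6 9))^8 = (9)(2 7 5)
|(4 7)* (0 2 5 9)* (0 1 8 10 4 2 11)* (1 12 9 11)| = 18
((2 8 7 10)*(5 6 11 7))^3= ((2 8 5 6 11 7 10))^3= (2 6 10 5 7 8 11)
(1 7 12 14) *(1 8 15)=(1 7 12 14 8 15)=[0, 7, 2, 3, 4, 5, 6, 12, 15, 9, 10, 11, 14, 13, 8, 1]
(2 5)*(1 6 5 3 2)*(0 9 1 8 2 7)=[9, 6, 3, 7, 4, 8, 5, 0, 2, 1]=(0 9 1 6 5 8 2 3 7)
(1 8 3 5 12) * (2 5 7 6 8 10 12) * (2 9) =(1 10 12)(2 5 9)(3 7 6 8) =[0, 10, 5, 7, 4, 9, 8, 6, 3, 2, 12, 11, 1]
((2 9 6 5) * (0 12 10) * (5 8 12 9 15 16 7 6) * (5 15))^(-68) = (0 7 10 16 12 15 8 9 6)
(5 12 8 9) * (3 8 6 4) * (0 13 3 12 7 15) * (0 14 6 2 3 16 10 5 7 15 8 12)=(0 13 16 10 5 15 14 6 4)(2 3 12)(7 8 9)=[13, 1, 3, 12, 0, 15, 4, 8, 9, 7, 5, 11, 2, 16, 6, 14, 10]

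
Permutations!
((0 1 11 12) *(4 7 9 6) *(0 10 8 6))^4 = (0 10 7 11 6)(1 8 9 12 4)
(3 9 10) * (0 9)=(0 9 10 3)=[9, 1, 2, 0, 4, 5, 6, 7, 8, 10, 3]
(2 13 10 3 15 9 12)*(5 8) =(2 13 10 3 15 9 12)(5 8) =[0, 1, 13, 15, 4, 8, 6, 7, 5, 12, 3, 11, 2, 10, 14, 9]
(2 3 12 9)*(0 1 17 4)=(0 1 17 4)(2 3 12 9)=[1, 17, 3, 12, 0, 5, 6, 7, 8, 2, 10, 11, 9, 13, 14, 15, 16, 4]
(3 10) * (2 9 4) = (2 9 4)(3 10) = [0, 1, 9, 10, 2, 5, 6, 7, 8, 4, 3]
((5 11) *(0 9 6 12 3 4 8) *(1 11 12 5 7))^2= (0 6 12 4)(1 7 11)(3 8 9 5)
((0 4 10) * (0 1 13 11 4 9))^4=((0 9)(1 13 11 4 10))^4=(1 10 4 11 13)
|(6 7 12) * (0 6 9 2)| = |(0 6 7 12 9 2)| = 6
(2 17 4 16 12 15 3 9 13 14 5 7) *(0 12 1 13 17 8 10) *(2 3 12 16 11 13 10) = (0 16 1 10)(2 8)(3 9 17 4 11 13 14 5 7)(12 15) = [16, 10, 8, 9, 11, 7, 6, 3, 2, 17, 0, 13, 15, 14, 5, 12, 1, 4]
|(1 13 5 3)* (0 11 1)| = |(0 11 1 13 5 3)| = 6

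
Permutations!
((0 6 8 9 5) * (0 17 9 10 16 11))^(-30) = ((0 6 8 10 16 11)(5 17 9))^(-30) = (17)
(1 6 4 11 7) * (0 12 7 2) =(0 12 7 1 6 4 11 2) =[12, 6, 0, 3, 11, 5, 4, 1, 8, 9, 10, 2, 7]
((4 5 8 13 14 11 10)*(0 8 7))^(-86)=((0 8 13 14 11 10 4 5 7))^(-86)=(0 11 7 14 5 13 4 8 10)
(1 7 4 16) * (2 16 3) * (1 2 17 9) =[0, 7, 16, 17, 3, 5, 6, 4, 8, 1, 10, 11, 12, 13, 14, 15, 2, 9] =(1 7 4 3 17 9)(2 16)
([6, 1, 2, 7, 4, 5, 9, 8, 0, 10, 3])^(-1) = [8, 1, 2, 10, 4, 5, 0, 3, 7, 6, 9]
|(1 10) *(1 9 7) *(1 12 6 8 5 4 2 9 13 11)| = |(1 10 13 11)(2 9 7 12 6 8 5 4)| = 8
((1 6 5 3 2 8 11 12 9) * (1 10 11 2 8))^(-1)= (1 2 8 3 5 6)(9 12 11 10)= ((1 6 5 3 8 2)(9 10 11 12))^(-1)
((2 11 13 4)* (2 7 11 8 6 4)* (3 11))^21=(2 3 6 13 7 8 11 4)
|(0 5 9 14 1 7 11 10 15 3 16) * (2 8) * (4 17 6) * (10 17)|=|(0 5 9 14 1 7 11 17 6 4 10 15 3 16)(2 8)|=14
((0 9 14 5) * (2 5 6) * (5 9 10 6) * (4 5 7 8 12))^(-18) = ((0 10 6 2 9 14 7 8 12 4 5))^(-18) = (0 9 12 10 14 4 6 7 5 2 8)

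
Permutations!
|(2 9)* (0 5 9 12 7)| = |(0 5 9 2 12 7)| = 6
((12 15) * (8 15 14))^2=((8 15 12 14))^2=(8 12)(14 15)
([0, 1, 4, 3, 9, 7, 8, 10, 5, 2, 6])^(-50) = [0, 1, 4, 3, 9, 5, 6, 7, 8, 2, 10]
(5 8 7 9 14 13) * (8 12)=(5 12 8 7 9 14 13)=[0, 1, 2, 3, 4, 12, 6, 9, 7, 14, 10, 11, 8, 5, 13]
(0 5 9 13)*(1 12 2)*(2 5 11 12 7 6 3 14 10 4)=(0 11 12 5 9 13)(1 7 6 3 14 10 4 2)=[11, 7, 1, 14, 2, 9, 3, 6, 8, 13, 4, 12, 5, 0, 10]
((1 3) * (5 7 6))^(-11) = ((1 3)(5 7 6))^(-11) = (1 3)(5 7 6)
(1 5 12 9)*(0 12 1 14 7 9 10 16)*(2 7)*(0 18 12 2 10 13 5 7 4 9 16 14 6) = (0 2 4 9 6)(1 7 16 18 12 13 5)(10 14) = [2, 7, 4, 3, 9, 1, 0, 16, 8, 6, 14, 11, 13, 5, 10, 15, 18, 17, 12]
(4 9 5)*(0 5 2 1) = (0 5 4 9 2 1) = [5, 0, 1, 3, 9, 4, 6, 7, 8, 2]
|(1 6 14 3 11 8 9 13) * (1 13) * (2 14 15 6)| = 14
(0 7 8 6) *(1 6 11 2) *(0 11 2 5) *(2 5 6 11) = [7, 11, 1, 3, 4, 0, 2, 8, 5, 9, 10, 6] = (0 7 8 5)(1 11 6 2)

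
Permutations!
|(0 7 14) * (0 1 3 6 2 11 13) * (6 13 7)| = 9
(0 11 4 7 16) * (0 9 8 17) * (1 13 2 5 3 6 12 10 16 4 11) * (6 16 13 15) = (0 1 15 6 12 10 13 2 5 3 16 9 8 17)(4 7) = [1, 15, 5, 16, 7, 3, 12, 4, 17, 8, 13, 11, 10, 2, 14, 6, 9, 0]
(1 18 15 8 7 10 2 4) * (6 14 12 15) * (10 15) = (1 18 6 14 12 10 2 4)(7 15 8) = [0, 18, 4, 3, 1, 5, 14, 15, 7, 9, 2, 11, 10, 13, 12, 8, 16, 17, 6]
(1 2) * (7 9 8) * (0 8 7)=(0 8)(1 2)(7 9)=[8, 2, 1, 3, 4, 5, 6, 9, 0, 7]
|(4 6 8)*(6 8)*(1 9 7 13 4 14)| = 7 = |(1 9 7 13 4 8 14)|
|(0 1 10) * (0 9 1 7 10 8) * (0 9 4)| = |(0 7 10 4)(1 8 9)| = 12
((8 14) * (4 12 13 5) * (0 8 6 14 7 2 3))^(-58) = ((0 8 7 2 3)(4 12 13 5)(6 14))^(-58) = (14)(0 7 3 8 2)(4 13)(5 12)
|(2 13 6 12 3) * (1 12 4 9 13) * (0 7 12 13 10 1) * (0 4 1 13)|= |(0 7 12 3 2 4 9 10 13 6 1)|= 11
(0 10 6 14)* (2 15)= (0 10 6 14)(2 15)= [10, 1, 15, 3, 4, 5, 14, 7, 8, 9, 6, 11, 12, 13, 0, 2]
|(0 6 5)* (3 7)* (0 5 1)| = 6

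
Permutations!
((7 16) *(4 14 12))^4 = (16)(4 14 12)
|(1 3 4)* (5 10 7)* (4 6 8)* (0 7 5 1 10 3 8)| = |(0 7 1 8 4 10 5 3 6)| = 9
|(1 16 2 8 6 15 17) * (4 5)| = |(1 16 2 8 6 15 17)(4 5)| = 14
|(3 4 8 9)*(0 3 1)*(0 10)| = |(0 3 4 8 9 1 10)| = 7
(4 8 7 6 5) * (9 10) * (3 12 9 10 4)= [0, 1, 2, 12, 8, 3, 5, 6, 7, 4, 10, 11, 9]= (3 12 9 4 8 7 6 5)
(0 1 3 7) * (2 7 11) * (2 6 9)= (0 1 3 11 6 9 2 7)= [1, 3, 7, 11, 4, 5, 9, 0, 8, 2, 10, 6]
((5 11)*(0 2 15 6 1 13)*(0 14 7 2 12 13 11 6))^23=(0 13 7 15 12 14 2)(1 6 5 11)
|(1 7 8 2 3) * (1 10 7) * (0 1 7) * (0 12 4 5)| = |(0 1 7 8 2 3 10 12 4 5)| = 10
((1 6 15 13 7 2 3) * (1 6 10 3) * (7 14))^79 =(1 7 13 6 10 2 14 15 3)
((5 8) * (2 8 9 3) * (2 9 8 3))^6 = (9)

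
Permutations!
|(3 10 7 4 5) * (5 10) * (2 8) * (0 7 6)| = 10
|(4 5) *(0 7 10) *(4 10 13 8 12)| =8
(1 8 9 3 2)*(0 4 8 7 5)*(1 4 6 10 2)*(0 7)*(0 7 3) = (0 6 10 2 4 8 9)(1 7 5 3) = [6, 7, 4, 1, 8, 3, 10, 5, 9, 0, 2]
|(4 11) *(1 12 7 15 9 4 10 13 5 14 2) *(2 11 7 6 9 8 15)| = 70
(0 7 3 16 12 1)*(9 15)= (0 7 3 16 12 1)(9 15)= [7, 0, 2, 16, 4, 5, 6, 3, 8, 15, 10, 11, 1, 13, 14, 9, 12]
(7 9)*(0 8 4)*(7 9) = (9)(0 8 4) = [8, 1, 2, 3, 0, 5, 6, 7, 4, 9]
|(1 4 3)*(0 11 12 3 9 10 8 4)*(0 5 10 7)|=|(0 11 12 3 1 5 10 8 4 9 7)|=11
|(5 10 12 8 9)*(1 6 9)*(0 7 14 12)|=10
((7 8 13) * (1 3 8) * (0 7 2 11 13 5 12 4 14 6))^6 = (0 12 1 14 8)(3 6 5 7 4)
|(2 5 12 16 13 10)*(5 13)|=|(2 13 10)(5 12 16)|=3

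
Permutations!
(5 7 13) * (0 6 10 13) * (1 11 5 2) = [6, 11, 1, 3, 4, 7, 10, 0, 8, 9, 13, 5, 12, 2] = (0 6 10 13 2 1 11 5 7)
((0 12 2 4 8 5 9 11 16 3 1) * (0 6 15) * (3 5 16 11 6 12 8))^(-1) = (0 15 6 9 5 16 8)(1 3 4 2 12)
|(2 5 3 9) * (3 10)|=5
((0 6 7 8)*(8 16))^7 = ((0 6 7 16 8))^7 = (0 7 8 6 16)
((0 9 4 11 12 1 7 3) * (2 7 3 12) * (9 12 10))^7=((0 12 1 3)(2 7 10 9 4 11))^7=(0 3 1 12)(2 7 10 9 4 11)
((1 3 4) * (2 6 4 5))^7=((1 3 5 2 6 4))^7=(1 3 5 2 6 4)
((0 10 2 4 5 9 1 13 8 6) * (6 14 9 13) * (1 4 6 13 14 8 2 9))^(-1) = (0 6 2 13 1 14 5 4 9 10)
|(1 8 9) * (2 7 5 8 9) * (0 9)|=|(0 9 1)(2 7 5 8)|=12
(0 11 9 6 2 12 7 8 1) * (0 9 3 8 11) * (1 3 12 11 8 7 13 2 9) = (2 11 12 13)(3 7 8)(6 9) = [0, 1, 11, 7, 4, 5, 9, 8, 3, 6, 10, 12, 13, 2]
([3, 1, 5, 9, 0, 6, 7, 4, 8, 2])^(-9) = [4, 1, 9, 0, 7, 2, 5, 6, 8, 3]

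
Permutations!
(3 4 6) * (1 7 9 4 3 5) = [0, 7, 2, 3, 6, 1, 5, 9, 8, 4] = (1 7 9 4 6 5)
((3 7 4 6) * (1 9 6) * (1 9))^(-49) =((3 7 4 9 6))^(-49) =(3 7 4 9 6)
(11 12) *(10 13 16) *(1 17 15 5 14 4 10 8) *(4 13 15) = [0, 17, 2, 3, 10, 14, 6, 7, 1, 9, 15, 12, 11, 16, 13, 5, 8, 4] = (1 17 4 10 15 5 14 13 16 8)(11 12)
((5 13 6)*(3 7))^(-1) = (3 7)(5 6 13)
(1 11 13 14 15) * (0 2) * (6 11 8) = [2, 8, 0, 3, 4, 5, 11, 7, 6, 9, 10, 13, 12, 14, 15, 1] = (0 2)(1 8 6 11 13 14 15)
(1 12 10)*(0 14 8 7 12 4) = (0 14 8 7 12 10 1 4) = [14, 4, 2, 3, 0, 5, 6, 12, 7, 9, 1, 11, 10, 13, 8]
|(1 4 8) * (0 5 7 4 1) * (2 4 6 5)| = |(0 2 4 8)(5 7 6)| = 12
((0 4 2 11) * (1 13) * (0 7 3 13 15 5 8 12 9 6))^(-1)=(0 6 9 12 8 5 15 1 13 3 7 11 2 4)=((0 4 2 11 7 3 13 1 15 5 8 12 9 6))^(-1)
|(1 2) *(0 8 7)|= 6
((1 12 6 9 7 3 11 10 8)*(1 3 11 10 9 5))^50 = (1 6)(3 8 10)(5 12)(7 9 11)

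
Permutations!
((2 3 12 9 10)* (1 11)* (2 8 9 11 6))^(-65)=(1 6 2 3 12 11)(8 9 10)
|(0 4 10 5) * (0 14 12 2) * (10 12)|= |(0 4 12 2)(5 14 10)|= 12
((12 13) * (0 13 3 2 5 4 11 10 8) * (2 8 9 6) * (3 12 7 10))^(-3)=((0 13 7 10 9 6 2 5 4 11 3 8))^(-3)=(0 11 2 10)(3 5 9 13)(4 6 7 8)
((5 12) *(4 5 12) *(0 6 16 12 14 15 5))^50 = (0 16 14 5)(4 6 12 15)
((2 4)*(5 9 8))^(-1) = (2 4)(5 8 9)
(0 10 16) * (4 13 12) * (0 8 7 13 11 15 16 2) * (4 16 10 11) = [11, 1, 0, 3, 4, 5, 6, 13, 7, 9, 2, 15, 16, 12, 14, 10, 8] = (0 11 15 10 2)(7 13 12 16 8)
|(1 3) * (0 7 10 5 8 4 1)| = |(0 7 10 5 8 4 1 3)| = 8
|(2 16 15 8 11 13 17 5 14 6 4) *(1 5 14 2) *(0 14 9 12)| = 15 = |(0 14 6 4 1 5 2 16 15 8 11 13 17 9 12)|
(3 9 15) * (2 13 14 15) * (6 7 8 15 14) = (2 13 6 7 8 15 3 9) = [0, 1, 13, 9, 4, 5, 7, 8, 15, 2, 10, 11, 12, 6, 14, 3]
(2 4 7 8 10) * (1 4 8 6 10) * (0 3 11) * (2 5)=(0 3 11)(1 4 7 6 10 5 2 8)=[3, 4, 8, 11, 7, 2, 10, 6, 1, 9, 5, 0]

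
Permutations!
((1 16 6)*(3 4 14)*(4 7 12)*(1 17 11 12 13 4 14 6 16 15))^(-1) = (1 15)(3 14 12 11 17 6 4 13 7)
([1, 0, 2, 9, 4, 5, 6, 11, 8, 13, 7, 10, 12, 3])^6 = (13)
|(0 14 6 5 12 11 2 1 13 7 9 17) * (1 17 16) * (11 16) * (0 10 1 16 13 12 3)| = |(0 14 6 5 3)(1 12 13 7 9 11 2 17 10)| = 45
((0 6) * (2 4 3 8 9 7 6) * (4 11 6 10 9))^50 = (0 11)(2 6)(3 4 8)(7 9 10) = ((0 2 11 6)(3 8 4)(7 10 9))^50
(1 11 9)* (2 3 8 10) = (1 11 9)(2 3 8 10) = [0, 11, 3, 8, 4, 5, 6, 7, 10, 1, 2, 9]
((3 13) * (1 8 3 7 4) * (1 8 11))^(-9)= ((1 11)(3 13 7 4 8))^(-9)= (1 11)(3 13 7 4 8)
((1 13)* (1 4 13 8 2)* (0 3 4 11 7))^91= ((0 3 4 13 11 7)(1 8 2))^91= (0 3 4 13 11 7)(1 8 2)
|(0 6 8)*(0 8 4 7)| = |(8)(0 6 4 7)| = 4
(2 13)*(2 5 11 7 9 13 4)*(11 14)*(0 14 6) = (0 14 11 7 9 13 5 6)(2 4) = [14, 1, 4, 3, 2, 6, 0, 9, 8, 13, 10, 7, 12, 5, 11]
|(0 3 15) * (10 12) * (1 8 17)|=6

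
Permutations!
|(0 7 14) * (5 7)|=4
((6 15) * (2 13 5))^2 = ((2 13 5)(6 15))^2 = (15)(2 5 13)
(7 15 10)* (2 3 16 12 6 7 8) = (2 3 16 12 6 7 15 10 8) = [0, 1, 3, 16, 4, 5, 7, 15, 2, 9, 8, 11, 6, 13, 14, 10, 12]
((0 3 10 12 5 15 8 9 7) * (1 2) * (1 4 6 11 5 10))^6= (0 11)(1 15)(2 8)(3 5)(4 9)(6 7)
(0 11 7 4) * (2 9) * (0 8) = [11, 1, 9, 3, 8, 5, 6, 4, 0, 2, 10, 7] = (0 11 7 4 8)(2 9)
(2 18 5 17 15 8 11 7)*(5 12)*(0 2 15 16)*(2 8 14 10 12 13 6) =(0 8 11 7 15 14 10 12 5 17 16)(2 18 13 6) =[8, 1, 18, 3, 4, 17, 2, 15, 11, 9, 12, 7, 5, 6, 10, 14, 0, 16, 13]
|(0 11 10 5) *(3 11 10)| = |(0 10 5)(3 11)| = 6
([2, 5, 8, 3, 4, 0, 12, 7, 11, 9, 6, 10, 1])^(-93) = [12, 10, 1, 3, 4, 6, 8, 7, 5, 9, 2, 0, 11]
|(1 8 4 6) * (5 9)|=4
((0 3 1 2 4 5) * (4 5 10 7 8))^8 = ((0 3 1 2 5)(4 10 7 8))^8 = (10)(0 2 3 5 1)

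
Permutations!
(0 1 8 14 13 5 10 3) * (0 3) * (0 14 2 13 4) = [1, 8, 13, 3, 0, 10, 6, 7, 2, 9, 14, 11, 12, 5, 4] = (0 1 8 2 13 5 10 14 4)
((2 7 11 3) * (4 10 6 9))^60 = ((2 7 11 3)(4 10 6 9))^60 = (11)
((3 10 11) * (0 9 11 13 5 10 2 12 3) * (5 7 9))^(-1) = ((0 5 10 13 7 9 11)(2 12 3))^(-1) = (0 11 9 7 13 10 5)(2 3 12)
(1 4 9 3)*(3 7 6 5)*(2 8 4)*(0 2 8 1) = (0 2 1 8 4 9 7 6 5 3) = [2, 8, 1, 0, 9, 3, 5, 6, 4, 7]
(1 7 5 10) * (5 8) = (1 7 8 5 10) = [0, 7, 2, 3, 4, 10, 6, 8, 5, 9, 1]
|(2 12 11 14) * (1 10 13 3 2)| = |(1 10 13 3 2 12 11 14)| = 8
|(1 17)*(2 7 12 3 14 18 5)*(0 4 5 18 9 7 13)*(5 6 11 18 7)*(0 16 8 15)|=16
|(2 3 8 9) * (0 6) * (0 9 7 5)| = |(0 6 9 2 3 8 7 5)| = 8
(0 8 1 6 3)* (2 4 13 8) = [2, 6, 4, 0, 13, 5, 3, 7, 1, 9, 10, 11, 12, 8] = (0 2 4 13 8 1 6 3)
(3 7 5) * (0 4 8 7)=(0 4 8 7 5 3)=[4, 1, 2, 0, 8, 3, 6, 5, 7]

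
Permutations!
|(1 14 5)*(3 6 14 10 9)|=7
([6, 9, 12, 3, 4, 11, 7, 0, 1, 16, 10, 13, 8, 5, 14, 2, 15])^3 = (1 15 8 16 12 9 2)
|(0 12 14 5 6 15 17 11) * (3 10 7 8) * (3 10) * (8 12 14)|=|(0 14 5 6 15 17 11)(7 12 8 10)|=28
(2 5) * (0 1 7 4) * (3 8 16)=(0 1 7 4)(2 5)(3 8 16)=[1, 7, 5, 8, 0, 2, 6, 4, 16, 9, 10, 11, 12, 13, 14, 15, 3]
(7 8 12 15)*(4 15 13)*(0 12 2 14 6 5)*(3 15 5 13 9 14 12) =(0 3 15 7 8 2 12 9 14 6 13 4 5) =[3, 1, 12, 15, 5, 0, 13, 8, 2, 14, 10, 11, 9, 4, 6, 7]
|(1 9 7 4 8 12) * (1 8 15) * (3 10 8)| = |(1 9 7 4 15)(3 10 8 12)| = 20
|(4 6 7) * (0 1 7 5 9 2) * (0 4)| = |(0 1 7)(2 4 6 5 9)| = 15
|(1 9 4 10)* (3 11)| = 4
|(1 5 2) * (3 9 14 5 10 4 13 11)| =|(1 10 4 13 11 3 9 14 5 2)| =10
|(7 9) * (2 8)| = 2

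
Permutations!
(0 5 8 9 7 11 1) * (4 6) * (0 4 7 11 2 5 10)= (0 10)(1 4 6 7 2 5 8 9 11)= [10, 4, 5, 3, 6, 8, 7, 2, 9, 11, 0, 1]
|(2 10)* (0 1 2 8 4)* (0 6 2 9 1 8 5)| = |(0 8 4 6 2 10 5)(1 9)| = 14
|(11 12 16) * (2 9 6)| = 3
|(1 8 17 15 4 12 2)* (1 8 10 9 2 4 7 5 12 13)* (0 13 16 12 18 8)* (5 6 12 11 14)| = 12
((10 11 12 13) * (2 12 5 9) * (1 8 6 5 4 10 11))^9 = (1 4 13 2 5 8 10 11 12 9 6)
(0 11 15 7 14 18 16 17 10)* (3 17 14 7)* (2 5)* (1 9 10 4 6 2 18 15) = (0 11 1 9 10)(2 5 18 16 14 15 3 17 4 6) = [11, 9, 5, 17, 6, 18, 2, 7, 8, 10, 0, 1, 12, 13, 15, 3, 14, 4, 16]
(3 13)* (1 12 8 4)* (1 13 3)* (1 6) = [0, 12, 2, 3, 13, 5, 1, 7, 4, 9, 10, 11, 8, 6] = (1 12 8 4 13 6)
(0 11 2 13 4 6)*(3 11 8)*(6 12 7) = [8, 1, 13, 11, 12, 5, 0, 6, 3, 9, 10, 2, 7, 4] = (0 8 3 11 2 13 4 12 7 6)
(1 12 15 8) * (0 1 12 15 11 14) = (0 1 15 8 12 11 14) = [1, 15, 2, 3, 4, 5, 6, 7, 12, 9, 10, 14, 11, 13, 0, 8]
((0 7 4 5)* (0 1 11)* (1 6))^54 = (0 1 5 7 11 6 4)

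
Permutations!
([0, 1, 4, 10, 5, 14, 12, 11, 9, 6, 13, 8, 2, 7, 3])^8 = [0, 1, 11, 12, 8, 9, 13, 5, 3, 10, 2, 14, 7, 4, 6]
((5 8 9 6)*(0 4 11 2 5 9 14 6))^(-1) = (0 9 6 14 8 5 2 11 4)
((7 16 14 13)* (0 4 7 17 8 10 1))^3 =((0 4 7 16 14 13 17 8 10 1))^3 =(0 16 17 1 7 13 10 4 14 8)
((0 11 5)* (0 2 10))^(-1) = (0 10 2 5 11)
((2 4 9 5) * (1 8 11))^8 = ((1 8 11)(2 4 9 5))^8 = (1 11 8)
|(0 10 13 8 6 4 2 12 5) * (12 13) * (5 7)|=5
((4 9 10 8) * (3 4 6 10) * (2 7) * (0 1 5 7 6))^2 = (0 5 2 10)(1 7 6 8)(3 9 4)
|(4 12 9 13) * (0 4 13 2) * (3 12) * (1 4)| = 7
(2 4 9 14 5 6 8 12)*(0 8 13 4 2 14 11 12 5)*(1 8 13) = (0 13 4 9 11 12 14)(1 8 5 6) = [13, 8, 2, 3, 9, 6, 1, 7, 5, 11, 10, 12, 14, 4, 0]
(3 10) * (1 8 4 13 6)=(1 8 4 13 6)(3 10)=[0, 8, 2, 10, 13, 5, 1, 7, 4, 9, 3, 11, 12, 6]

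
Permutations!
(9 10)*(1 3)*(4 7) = (1 3)(4 7)(9 10) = [0, 3, 2, 1, 7, 5, 6, 4, 8, 10, 9]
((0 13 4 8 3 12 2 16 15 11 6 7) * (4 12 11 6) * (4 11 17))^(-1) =(0 7 6 15 16 2 12 13)(3 8 4 17)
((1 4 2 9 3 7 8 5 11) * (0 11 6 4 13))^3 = (0 13 1 11)(2 7 6 9 8 4 3 5)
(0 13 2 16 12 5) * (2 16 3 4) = (0 13 16 12 5)(2 3 4) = [13, 1, 3, 4, 2, 0, 6, 7, 8, 9, 10, 11, 5, 16, 14, 15, 12]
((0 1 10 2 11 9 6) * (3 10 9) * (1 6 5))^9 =((0 6)(1 9 5)(2 11 3 10))^9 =(0 6)(2 11 3 10)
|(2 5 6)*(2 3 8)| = 5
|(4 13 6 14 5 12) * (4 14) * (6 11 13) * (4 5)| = 10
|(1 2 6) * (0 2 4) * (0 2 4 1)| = 4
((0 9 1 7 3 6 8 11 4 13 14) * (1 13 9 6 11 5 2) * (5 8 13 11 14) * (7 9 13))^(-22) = ((0 6 7 3 14)(1 9 11 4 13 5 2))^(-22) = (0 3 6 14 7)(1 2 5 13 4 11 9)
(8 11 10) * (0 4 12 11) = [4, 1, 2, 3, 12, 5, 6, 7, 0, 9, 8, 10, 11] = (0 4 12 11 10 8)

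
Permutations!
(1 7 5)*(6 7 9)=(1 9 6 7 5)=[0, 9, 2, 3, 4, 1, 7, 5, 8, 6]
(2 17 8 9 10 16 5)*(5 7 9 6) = (2 17 8 6 5)(7 9 10 16) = [0, 1, 17, 3, 4, 2, 5, 9, 6, 10, 16, 11, 12, 13, 14, 15, 7, 8]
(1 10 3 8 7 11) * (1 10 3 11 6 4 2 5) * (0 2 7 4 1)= (0 2 5)(1 3 8 4 7 6)(10 11)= [2, 3, 5, 8, 7, 0, 1, 6, 4, 9, 11, 10]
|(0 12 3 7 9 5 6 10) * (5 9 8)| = 8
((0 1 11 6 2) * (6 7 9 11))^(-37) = ((0 1 6 2)(7 9 11))^(-37) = (0 2 6 1)(7 11 9)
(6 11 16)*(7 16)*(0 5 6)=(0 5 6 11 7 16)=[5, 1, 2, 3, 4, 6, 11, 16, 8, 9, 10, 7, 12, 13, 14, 15, 0]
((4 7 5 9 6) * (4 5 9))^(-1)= (4 5 6 9 7)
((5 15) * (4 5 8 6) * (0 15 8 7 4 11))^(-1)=((0 15 7 4 5 8 6 11))^(-1)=(0 11 6 8 5 4 7 15)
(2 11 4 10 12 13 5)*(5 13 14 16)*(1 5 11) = (1 5 2)(4 10 12 14 16 11) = [0, 5, 1, 3, 10, 2, 6, 7, 8, 9, 12, 4, 14, 13, 16, 15, 11]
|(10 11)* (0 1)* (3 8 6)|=|(0 1)(3 8 6)(10 11)|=6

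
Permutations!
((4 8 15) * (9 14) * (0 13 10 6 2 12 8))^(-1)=(0 4 15 8 12 2 6 10 13)(9 14)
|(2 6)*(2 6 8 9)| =|(2 8 9)| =3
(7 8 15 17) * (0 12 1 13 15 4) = (0 12 1 13 15 17 7 8 4) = [12, 13, 2, 3, 0, 5, 6, 8, 4, 9, 10, 11, 1, 15, 14, 17, 16, 7]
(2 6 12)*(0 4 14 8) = (0 4 14 8)(2 6 12) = [4, 1, 6, 3, 14, 5, 12, 7, 0, 9, 10, 11, 2, 13, 8]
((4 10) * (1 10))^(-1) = (1 4 10)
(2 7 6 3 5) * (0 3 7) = (0 3 5 2)(6 7) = [3, 1, 0, 5, 4, 2, 7, 6]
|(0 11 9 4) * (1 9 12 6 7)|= 8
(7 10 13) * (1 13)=[0, 13, 2, 3, 4, 5, 6, 10, 8, 9, 1, 11, 12, 7]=(1 13 7 10)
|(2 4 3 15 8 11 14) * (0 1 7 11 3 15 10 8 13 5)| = |(0 1 7 11 14 2 4 15 13 5)(3 10 8)| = 30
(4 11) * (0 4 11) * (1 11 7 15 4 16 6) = (0 16 6 1 11 7 15 4) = [16, 11, 2, 3, 0, 5, 1, 15, 8, 9, 10, 7, 12, 13, 14, 4, 6]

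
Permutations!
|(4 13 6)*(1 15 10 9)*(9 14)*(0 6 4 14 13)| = 9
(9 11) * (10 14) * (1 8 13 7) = (1 8 13 7)(9 11)(10 14) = [0, 8, 2, 3, 4, 5, 6, 1, 13, 11, 14, 9, 12, 7, 10]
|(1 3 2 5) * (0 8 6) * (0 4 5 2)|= |(0 8 6 4 5 1 3)|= 7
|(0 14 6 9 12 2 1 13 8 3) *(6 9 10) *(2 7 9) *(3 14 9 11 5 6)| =45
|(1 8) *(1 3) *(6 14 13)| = 3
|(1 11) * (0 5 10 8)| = |(0 5 10 8)(1 11)| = 4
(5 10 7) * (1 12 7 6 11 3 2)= [0, 12, 1, 2, 4, 10, 11, 5, 8, 9, 6, 3, 7]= (1 12 7 5 10 6 11 3 2)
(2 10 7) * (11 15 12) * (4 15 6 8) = [0, 1, 10, 3, 15, 5, 8, 2, 4, 9, 7, 6, 11, 13, 14, 12] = (2 10 7)(4 15 12 11 6 8)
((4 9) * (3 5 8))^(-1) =(3 8 5)(4 9)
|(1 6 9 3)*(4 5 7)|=12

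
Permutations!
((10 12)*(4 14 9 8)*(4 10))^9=(4 8)(9 12)(10 14)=((4 14 9 8 10 12))^9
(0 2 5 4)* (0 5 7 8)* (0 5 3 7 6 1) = [2, 0, 6, 7, 3, 4, 1, 8, 5] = (0 2 6 1)(3 7 8 5 4)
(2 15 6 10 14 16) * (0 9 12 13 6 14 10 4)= (0 9 12 13 6 4)(2 15 14 16)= [9, 1, 15, 3, 0, 5, 4, 7, 8, 12, 10, 11, 13, 6, 16, 14, 2]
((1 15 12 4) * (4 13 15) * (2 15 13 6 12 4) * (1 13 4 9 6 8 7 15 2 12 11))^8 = (15) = ((1 12 8 7 15 9 6 11)(4 13))^8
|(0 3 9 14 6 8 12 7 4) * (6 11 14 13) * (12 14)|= 11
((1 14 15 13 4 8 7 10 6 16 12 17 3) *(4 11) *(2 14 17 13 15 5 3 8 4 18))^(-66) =((1 17 8 7 10 6 16 12 13 11 18 2 14 5 3))^(-66) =(1 11 7 14 16)(2 6 3 13 8)(5 12 17 18 10)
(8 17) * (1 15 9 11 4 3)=(1 15 9 11 4 3)(8 17)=[0, 15, 2, 1, 3, 5, 6, 7, 17, 11, 10, 4, 12, 13, 14, 9, 16, 8]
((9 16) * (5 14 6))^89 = ((5 14 6)(9 16))^89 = (5 6 14)(9 16)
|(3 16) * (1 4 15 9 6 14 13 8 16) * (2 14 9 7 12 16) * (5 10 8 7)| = |(1 4 15 5 10 8 2 14 13 7 12 16 3)(6 9)| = 26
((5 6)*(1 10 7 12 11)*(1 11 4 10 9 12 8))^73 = (1 4 8 12 7 9 10)(5 6)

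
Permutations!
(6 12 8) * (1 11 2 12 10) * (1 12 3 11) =(2 3 11)(6 10 12 8) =[0, 1, 3, 11, 4, 5, 10, 7, 6, 9, 12, 2, 8]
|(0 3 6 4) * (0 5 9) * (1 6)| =|(0 3 1 6 4 5 9)| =7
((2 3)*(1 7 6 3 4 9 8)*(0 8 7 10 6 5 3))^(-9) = (0 8 1 10 6)(2 7)(3 9)(4 5) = ((0 8 1 10 6)(2 4 9 7 5 3))^(-9)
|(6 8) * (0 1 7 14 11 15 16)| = |(0 1 7 14 11 15 16)(6 8)| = 14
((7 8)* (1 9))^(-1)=((1 9)(7 8))^(-1)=(1 9)(7 8)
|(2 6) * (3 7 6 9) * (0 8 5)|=15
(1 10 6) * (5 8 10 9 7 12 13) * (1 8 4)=[0, 9, 2, 3, 1, 4, 8, 12, 10, 7, 6, 11, 13, 5]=(1 9 7 12 13 5 4)(6 8 10)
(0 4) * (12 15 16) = (0 4)(12 15 16) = [4, 1, 2, 3, 0, 5, 6, 7, 8, 9, 10, 11, 15, 13, 14, 16, 12]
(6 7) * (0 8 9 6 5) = (0 8 9 6 7 5) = [8, 1, 2, 3, 4, 0, 7, 5, 9, 6]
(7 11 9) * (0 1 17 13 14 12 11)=(0 1 17 13 14 12 11 9 7)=[1, 17, 2, 3, 4, 5, 6, 0, 8, 7, 10, 9, 11, 14, 12, 15, 16, 13]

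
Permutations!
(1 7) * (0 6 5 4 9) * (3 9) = (0 6 5 4 3 9)(1 7) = [6, 7, 2, 9, 3, 4, 5, 1, 8, 0]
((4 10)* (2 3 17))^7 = (2 3 17)(4 10)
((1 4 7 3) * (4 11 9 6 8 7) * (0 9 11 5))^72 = ((11)(0 9 6 8 7 3 1 5))^72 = (11)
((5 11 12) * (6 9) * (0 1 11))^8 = (0 12 1 5 11)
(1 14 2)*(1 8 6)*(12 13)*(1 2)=(1 14)(2 8 6)(12 13)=[0, 14, 8, 3, 4, 5, 2, 7, 6, 9, 10, 11, 13, 12, 1]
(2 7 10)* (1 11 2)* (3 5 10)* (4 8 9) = (1 11 2 7 3 5 10)(4 8 9) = [0, 11, 7, 5, 8, 10, 6, 3, 9, 4, 1, 2]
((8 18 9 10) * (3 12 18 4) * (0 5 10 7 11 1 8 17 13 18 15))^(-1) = (0 15 12 3 4 8 1 11 7 9 18 13 17 10 5)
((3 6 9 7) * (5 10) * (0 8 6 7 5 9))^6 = ((0 8 6)(3 7)(5 10 9))^6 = (10)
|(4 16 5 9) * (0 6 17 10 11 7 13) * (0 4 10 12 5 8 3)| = 14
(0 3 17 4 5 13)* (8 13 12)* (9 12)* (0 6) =[3, 1, 2, 17, 5, 9, 0, 7, 13, 12, 10, 11, 8, 6, 14, 15, 16, 4] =(0 3 17 4 5 9 12 8 13 6)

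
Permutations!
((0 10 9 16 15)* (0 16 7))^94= ((0 10 9 7)(15 16))^94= (16)(0 9)(7 10)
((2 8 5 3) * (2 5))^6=(8)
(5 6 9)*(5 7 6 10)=(5 10)(6 9 7)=[0, 1, 2, 3, 4, 10, 9, 6, 8, 7, 5]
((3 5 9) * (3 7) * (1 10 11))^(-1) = ((1 10 11)(3 5 9 7))^(-1) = (1 11 10)(3 7 9 5)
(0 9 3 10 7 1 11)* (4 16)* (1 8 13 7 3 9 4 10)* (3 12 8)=(0 4 16 10 12 8 13 7 3 1 11)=[4, 11, 2, 1, 16, 5, 6, 3, 13, 9, 12, 0, 8, 7, 14, 15, 10]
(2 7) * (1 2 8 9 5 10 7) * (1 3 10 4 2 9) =(1 9 5 4 2 3 10 7 8) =[0, 9, 3, 10, 2, 4, 6, 8, 1, 5, 7]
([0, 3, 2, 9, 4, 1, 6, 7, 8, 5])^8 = [0, 1, 2, 3, 4, 5, 6, 7, 8, 9]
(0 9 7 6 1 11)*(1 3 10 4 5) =[9, 11, 2, 10, 5, 1, 3, 6, 8, 7, 4, 0] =(0 9 7 6 3 10 4 5 1 11)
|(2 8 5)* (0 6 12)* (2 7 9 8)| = |(0 6 12)(5 7 9 8)| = 12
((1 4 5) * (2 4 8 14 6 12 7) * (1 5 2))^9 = ((1 8 14 6 12 7)(2 4))^9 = (1 6)(2 4)(7 14)(8 12)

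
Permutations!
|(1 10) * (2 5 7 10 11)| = 6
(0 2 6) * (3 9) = (0 2 6)(3 9) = [2, 1, 6, 9, 4, 5, 0, 7, 8, 3]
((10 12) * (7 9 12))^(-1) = (7 10 12 9)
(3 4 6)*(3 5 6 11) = (3 4 11)(5 6) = [0, 1, 2, 4, 11, 6, 5, 7, 8, 9, 10, 3]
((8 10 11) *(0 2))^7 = ((0 2)(8 10 11))^7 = (0 2)(8 10 11)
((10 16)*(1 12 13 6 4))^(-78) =(16)(1 13 4 12 6)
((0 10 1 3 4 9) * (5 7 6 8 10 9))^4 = (1 7)(3 6)(4 8)(5 10)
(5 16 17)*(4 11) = (4 11)(5 16 17) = [0, 1, 2, 3, 11, 16, 6, 7, 8, 9, 10, 4, 12, 13, 14, 15, 17, 5]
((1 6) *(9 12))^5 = (1 6)(9 12)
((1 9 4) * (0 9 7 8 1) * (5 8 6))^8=(0 4 9)(1 5 7 8 6)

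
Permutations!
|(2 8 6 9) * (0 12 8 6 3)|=12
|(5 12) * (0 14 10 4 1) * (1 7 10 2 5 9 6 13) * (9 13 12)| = 9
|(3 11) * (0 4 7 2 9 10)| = |(0 4 7 2 9 10)(3 11)| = 6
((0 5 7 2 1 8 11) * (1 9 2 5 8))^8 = ((0 8 11)(2 9)(5 7))^8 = (0 11 8)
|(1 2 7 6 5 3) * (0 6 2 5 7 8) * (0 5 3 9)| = 14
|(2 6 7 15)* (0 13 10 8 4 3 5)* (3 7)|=11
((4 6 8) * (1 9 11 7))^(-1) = (1 7 11 9)(4 8 6)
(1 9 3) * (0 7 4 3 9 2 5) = (9)(0 7 4 3 1 2 5) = [7, 2, 5, 1, 3, 0, 6, 4, 8, 9]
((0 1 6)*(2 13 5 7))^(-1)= ((0 1 6)(2 13 5 7))^(-1)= (0 6 1)(2 7 5 13)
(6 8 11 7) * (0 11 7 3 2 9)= [11, 1, 9, 2, 4, 5, 8, 6, 7, 0, 10, 3]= (0 11 3 2 9)(6 8 7)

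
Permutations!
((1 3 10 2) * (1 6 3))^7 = ((2 6 3 10))^7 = (2 10 3 6)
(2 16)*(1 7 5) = [0, 7, 16, 3, 4, 1, 6, 5, 8, 9, 10, 11, 12, 13, 14, 15, 2] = (1 7 5)(2 16)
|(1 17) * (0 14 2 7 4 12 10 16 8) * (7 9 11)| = |(0 14 2 9 11 7 4 12 10 16 8)(1 17)| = 22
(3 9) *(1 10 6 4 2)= (1 10 6 4 2)(3 9)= [0, 10, 1, 9, 2, 5, 4, 7, 8, 3, 6]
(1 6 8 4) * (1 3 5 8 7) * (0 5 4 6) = (0 5 8 6 7 1)(3 4) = [5, 0, 2, 4, 3, 8, 7, 1, 6]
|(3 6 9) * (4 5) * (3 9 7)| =6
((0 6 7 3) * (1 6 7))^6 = ((0 7 3)(1 6))^6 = (7)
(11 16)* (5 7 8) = [0, 1, 2, 3, 4, 7, 6, 8, 5, 9, 10, 16, 12, 13, 14, 15, 11] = (5 7 8)(11 16)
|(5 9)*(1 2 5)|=4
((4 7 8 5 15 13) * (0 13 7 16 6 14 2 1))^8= (16)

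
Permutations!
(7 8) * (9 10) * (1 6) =[0, 6, 2, 3, 4, 5, 1, 8, 7, 10, 9] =(1 6)(7 8)(9 10)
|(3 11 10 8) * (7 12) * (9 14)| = 4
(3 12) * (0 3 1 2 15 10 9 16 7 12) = [3, 2, 15, 0, 4, 5, 6, 12, 8, 16, 9, 11, 1, 13, 14, 10, 7] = (0 3)(1 2 15 10 9 16 7 12)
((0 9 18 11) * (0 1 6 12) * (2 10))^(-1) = ((0 9 18 11 1 6 12)(2 10))^(-1) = (0 12 6 1 11 18 9)(2 10)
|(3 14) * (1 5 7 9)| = 4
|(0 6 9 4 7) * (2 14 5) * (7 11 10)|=21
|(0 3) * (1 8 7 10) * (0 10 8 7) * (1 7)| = 5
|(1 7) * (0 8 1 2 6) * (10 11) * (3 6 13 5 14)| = 10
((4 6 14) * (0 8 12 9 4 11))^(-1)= (0 11 14 6 4 9 12 8)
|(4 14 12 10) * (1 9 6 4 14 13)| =|(1 9 6 4 13)(10 14 12)| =15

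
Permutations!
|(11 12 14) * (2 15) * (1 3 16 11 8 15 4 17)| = 11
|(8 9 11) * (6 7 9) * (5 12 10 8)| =8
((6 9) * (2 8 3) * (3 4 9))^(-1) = (2 3 6 9 4 8)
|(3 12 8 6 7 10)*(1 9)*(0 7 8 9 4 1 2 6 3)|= |(0 7 10)(1 4)(2 6 8 3 12 9)|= 6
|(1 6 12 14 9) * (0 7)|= |(0 7)(1 6 12 14 9)|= 10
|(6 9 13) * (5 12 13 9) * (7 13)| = |(5 12 7 13 6)| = 5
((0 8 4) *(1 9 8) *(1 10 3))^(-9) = (0 8 1 10 4 9 3)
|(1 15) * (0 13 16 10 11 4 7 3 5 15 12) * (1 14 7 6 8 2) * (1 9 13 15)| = 72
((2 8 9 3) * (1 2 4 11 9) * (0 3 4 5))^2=((0 3 5)(1 2 8)(4 11 9))^2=(0 5 3)(1 8 2)(4 9 11)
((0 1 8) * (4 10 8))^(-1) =((0 1 4 10 8))^(-1) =(0 8 10 4 1)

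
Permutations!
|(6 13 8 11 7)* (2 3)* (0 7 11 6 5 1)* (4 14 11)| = 12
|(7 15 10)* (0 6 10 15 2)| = 5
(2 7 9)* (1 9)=(1 9 2 7)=[0, 9, 7, 3, 4, 5, 6, 1, 8, 2]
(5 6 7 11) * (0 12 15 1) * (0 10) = (0 12 15 1 10)(5 6 7 11) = [12, 10, 2, 3, 4, 6, 7, 11, 8, 9, 0, 5, 15, 13, 14, 1]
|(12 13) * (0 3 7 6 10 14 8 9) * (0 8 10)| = |(0 3 7 6)(8 9)(10 14)(12 13)| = 4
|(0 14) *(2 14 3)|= 4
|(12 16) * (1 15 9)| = 6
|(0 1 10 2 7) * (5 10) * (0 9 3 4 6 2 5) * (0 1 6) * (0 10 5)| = 8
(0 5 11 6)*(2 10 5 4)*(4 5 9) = [5, 1, 10, 3, 2, 11, 0, 7, 8, 4, 9, 6] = (0 5 11 6)(2 10 9 4)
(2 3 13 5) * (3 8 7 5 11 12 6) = [0, 1, 8, 13, 4, 2, 3, 5, 7, 9, 10, 12, 6, 11] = (2 8 7 5)(3 13 11 12 6)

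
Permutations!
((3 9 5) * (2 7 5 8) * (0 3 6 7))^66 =(0 3 9 8 2)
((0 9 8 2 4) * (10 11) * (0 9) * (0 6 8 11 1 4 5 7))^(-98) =(0 5 8)(1 9 10 4 11)(2 6 7)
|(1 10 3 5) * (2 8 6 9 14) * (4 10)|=5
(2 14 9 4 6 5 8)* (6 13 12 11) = (2 14 9 4 13 12 11 6 5 8) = [0, 1, 14, 3, 13, 8, 5, 7, 2, 4, 10, 6, 11, 12, 9]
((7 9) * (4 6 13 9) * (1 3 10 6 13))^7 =((1 3 10 6)(4 13 9 7))^7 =(1 6 10 3)(4 7 9 13)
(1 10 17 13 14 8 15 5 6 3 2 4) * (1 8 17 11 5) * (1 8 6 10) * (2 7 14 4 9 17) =(2 9 17 13 4 6 3 7 14)(5 10 11)(8 15) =[0, 1, 9, 7, 6, 10, 3, 14, 15, 17, 11, 5, 12, 4, 2, 8, 16, 13]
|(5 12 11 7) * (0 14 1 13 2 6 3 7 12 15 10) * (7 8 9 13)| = |(0 14 1 7 5 15 10)(2 6 3 8 9 13)(11 12)| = 42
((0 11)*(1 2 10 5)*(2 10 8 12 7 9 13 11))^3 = (0 12 13 2 7 11 8 9)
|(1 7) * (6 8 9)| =|(1 7)(6 8 9)| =6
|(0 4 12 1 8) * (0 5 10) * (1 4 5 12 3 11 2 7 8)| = 21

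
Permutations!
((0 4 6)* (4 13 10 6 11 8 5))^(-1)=((0 13 10 6)(4 11 8 5))^(-1)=(0 6 10 13)(4 5 8 11)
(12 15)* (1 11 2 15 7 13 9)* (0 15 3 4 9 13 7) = (0 15 12)(1 11 2 3 4 9) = [15, 11, 3, 4, 9, 5, 6, 7, 8, 1, 10, 2, 0, 13, 14, 12]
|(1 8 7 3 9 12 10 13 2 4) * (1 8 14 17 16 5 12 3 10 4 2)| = |(1 14 17 16 5 12 4 8 7 10 13)(3 9)| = 22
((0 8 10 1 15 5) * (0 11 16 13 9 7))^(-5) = (0 11 8 16 10 13 1 9 15 7 5)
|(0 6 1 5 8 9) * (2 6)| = 7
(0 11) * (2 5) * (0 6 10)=(0 11 6 10)(2 5)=[11, 1, 5, 3, 4, 2, 10, 7, 8, 9, 0, 6]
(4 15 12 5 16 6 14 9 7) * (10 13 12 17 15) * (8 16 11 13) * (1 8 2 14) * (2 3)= (1 8 16 6)(2 14 9 7 4 10 3)(5 11 13 12)(15 17)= [0, 8, 14, 2, 10, 11, 1, 4, 16, 7, 3, 13, 5, 12, 9, 17, 6, 15]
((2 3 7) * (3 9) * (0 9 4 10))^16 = ((0 9 3 7 2 4 10))^16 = (0 3 2 10 9 7 4)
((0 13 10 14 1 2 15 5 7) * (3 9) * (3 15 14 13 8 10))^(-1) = (0 7 5 15 9 3 13 10 8)(1 14 2)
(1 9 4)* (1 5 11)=(1 9 4 5 11)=[0, 9, 2, 3, 5, 11, 6, 7, 8, 4, 10, 1]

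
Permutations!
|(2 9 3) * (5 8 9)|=5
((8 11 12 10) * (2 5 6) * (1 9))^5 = (1 9)(2 6 5)(8 11 12 10)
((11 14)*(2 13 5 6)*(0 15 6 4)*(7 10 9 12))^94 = (0 2 4 6 5 15 13)(7 9)(10 12) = ((0 15 6 2 13 5 4)(7 10 9 12)(11 14))^94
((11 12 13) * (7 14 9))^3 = ((7 14 9)(11 12 13))^3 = (14)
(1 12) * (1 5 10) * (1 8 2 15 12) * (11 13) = (2 15 12 5 10 8)(11 13) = [0, 1, 15, 3, 4, 10, 6, 7, 2, 9, 8, 13, 5, 11, 14, 12]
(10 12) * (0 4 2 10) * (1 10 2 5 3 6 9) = (0 4 5 3 6 9 1 10 12) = [4, 10, 2, 6, 5, 3, 9, 7, 8, 1, 12, 11, 0]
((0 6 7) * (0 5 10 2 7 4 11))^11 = (0 11 4 6)(2 10 5 7)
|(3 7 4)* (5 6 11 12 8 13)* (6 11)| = 15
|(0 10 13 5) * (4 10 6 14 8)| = |(0 6 14 8 4 10 13 5)| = 8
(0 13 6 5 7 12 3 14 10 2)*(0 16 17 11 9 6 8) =(0 13 8)(2 16 17 11 9 6 5 7 12 3 14 10) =[13, 1, 16, 14, 4, 7, 5, 12, 0, 6, 2, 9, 3, 8, 10, 15, 17, 11]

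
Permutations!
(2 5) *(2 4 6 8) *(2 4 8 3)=(2 5 8 4 6 3)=[0, 1, 5, 2, 6, 8, 3, 7, 4]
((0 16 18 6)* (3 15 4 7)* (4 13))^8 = (18)(3 4 15 7 13)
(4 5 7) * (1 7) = (1 7 4 5) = [0, 7, 2, 3, 5, 1, 6, 4]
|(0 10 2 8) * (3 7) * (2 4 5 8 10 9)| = |(0 9 2 10 4 5 8)(3 7)| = 14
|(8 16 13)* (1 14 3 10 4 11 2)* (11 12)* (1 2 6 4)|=|(1 14 3 10)(4 12 11 6)(8 16 13)|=12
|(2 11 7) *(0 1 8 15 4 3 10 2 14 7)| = |(0 1 8 15 4 3 10 2 11)(7 14)| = 18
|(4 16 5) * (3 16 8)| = |(3 16 5 4 8)| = 5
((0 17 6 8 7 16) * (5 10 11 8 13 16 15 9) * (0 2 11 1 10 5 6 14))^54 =((0 17 14)(1 10)(2 11 8 7 15 9 6 13 16))^54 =(17)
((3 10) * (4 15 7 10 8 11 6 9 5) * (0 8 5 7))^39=(0 10 8 3 11 5 6 4 9 15 7)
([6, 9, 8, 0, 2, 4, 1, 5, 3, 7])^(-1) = [3, 6, 4, 8, 5, 7, 0, 9, 2, 1]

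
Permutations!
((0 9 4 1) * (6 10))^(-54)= (10)(0 4)(1 9)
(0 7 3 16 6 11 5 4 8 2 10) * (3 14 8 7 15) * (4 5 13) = (0 15 3 16 6 11 13 4 7 14 8 2 10) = [15, 1, 10, 16, 7, 5, 11, 14, 2, 9, 0, 13, 12, 4, 8, 3, 6]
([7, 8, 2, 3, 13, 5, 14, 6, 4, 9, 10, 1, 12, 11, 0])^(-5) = [14, 1, 2, 3, 4, 5, 7, 0, 8, 9, 10, 11, 12, 13, 6]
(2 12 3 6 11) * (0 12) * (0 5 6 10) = [12, 1, 5, 10, 4, 6, 11, 7, 8, 9, 0, 2, 3] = (0 12 3 10)(2 5 6 11)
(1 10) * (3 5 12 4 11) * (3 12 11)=(1 10)(3 5 11 12 4)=[0, 10, 2, 5, 3, 11, 6, 7, 8, 9, 1, 12, 4]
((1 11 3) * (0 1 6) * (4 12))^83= (0 3 1 6 11)(4 12)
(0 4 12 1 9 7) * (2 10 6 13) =[4, 9, 10, 3, 12, 5, 13, 0, 8, 7, 6, 11, 1, 2] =(0 4 12 1 9 7)(2 10 6 13)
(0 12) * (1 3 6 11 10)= [12, 3, 2, 6, 4, 5, 11, 7, 8, 9, 1, 10, 0]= (0 12)(1 3 6 11 10)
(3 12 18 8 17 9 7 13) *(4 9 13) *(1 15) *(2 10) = [0, 15, 10, 12, 9, 5, 6, 4, 17, 7, 2, 11, 18, 3, 14, 1, 16, 13, 8] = (1 15)(2 10)(3 12 18 8 17 13)(4 9 7)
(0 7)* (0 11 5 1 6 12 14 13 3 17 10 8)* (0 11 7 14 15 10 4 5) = (0 14 13 3 17 4 5 1 6 12 15 10 8 11) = [14, 6, 2, 17, 5, 1, 12, 7, 11, 9, 8, 0, 15, 3, 13, 10, 16, 4]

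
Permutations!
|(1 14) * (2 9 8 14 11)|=6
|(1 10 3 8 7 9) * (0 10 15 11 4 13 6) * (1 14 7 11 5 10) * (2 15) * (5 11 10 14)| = |(0 1 2 15 11 4 13 6)(3 8 10)(5 14 7 9)| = 24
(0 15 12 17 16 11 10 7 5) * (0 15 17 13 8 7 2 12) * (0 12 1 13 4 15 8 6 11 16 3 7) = (0 17 3 7 5 8)(1 13 6 11 10 2)(4 15 12) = [17, 13, 1, 7, 15, 8, 11, 5, 0, 9, 2, 10, 4, 6, 14, 12, 16, 3]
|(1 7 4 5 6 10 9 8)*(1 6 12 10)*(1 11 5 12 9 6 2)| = 11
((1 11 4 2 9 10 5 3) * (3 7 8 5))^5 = (1 10 2 11 3 9 4)(5 8 7)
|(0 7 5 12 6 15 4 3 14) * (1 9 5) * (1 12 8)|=8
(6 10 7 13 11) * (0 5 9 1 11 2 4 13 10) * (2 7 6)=[5, 11, 4, 3, 13, 9, 0, 10, 8, 1, 6, 2, 12, 7]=(0 5 9 1 11 2 4 13 7 10 6)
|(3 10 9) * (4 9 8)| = 5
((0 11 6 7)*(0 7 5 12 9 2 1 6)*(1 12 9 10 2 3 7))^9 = ((0 11)(1 6 5 9 3 7)(2 12 10))^9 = (12)(0 11)(1 9)(3 6)(5 7)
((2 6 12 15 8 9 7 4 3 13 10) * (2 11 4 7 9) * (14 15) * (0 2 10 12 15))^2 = (0 6 8 11 3 12)(2 15 10 4 13 14)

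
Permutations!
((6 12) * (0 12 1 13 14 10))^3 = (0 1 10 6 14 12 13) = ((0 12 6 1 13 14 10))^3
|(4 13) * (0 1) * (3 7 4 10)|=|(0 1)(3 7 4 13 10)|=10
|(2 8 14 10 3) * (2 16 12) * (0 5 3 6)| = 10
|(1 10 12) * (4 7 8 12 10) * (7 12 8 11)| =6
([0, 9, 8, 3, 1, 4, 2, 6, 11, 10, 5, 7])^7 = (1 10 4 9 5)(2 11 6 8 7)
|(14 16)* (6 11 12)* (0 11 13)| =10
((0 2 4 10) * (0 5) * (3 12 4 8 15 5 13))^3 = (0 15 2 5 8)(3 10 12 13 4)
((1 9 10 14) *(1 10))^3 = ((1 9)(10 14))^3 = (1 9)(10 14)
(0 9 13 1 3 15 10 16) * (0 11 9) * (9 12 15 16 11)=(1 3 16 9 13)(10 11 12 15)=[0, 3, 2, 16, 4, 5, 6, 7, 8, 13, 11, 12, 15, 1, 14, 10, 9]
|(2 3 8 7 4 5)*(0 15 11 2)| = 9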